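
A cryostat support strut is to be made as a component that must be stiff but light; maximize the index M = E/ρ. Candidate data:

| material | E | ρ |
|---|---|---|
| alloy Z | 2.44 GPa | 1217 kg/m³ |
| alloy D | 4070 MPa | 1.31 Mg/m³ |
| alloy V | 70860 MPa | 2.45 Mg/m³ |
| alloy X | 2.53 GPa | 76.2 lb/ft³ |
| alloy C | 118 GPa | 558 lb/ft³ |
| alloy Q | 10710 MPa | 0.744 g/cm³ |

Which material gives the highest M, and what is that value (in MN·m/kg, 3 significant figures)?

After converting to SI:
  alloy Z: E = 2.440 GPa, ρ = 1217 kg/m³
  alloy D: E = 4.070 GPa, ρ = 1310 kg/m³
  alloy V: E = 70.86 GPa, ρ = 2450 kg/m³
  alloy X: E = 2.530 GPa, ρ = 1221 kg/m³
  alloy C: E = 118.0 GPa, ρ = 8938 kg/m³
  alloy Q: E = 10.71 GPa, ρ = 744.0 kg/m³
  alloy V: M = 28.9 MN·m/kg
  alloy Q: M = 14.4 MN·m/kg
  alloy C: M = 13.2 MN·m/kg
  alloy D: M = 3.11 MN·m/kg
  alloy X: M = 2.07 MN·m/kg
  alloy Z: M = 2.00 MN·m/kg
Highest index: alloy V.

alloy V, M = 28.9 MN·m/kg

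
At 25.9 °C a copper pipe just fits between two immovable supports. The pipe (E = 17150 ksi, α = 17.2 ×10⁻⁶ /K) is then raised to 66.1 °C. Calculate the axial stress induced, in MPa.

E = 17150 ksi = 118.2 GPa.
ΔT = 40.20 K. Constrained thermal stress σ = E·α·ΔT = 118.2×10³ MPa × 17.2×10⁻⁶ × 40.20 = 81.8 MPa (compressive).

81.8 MPa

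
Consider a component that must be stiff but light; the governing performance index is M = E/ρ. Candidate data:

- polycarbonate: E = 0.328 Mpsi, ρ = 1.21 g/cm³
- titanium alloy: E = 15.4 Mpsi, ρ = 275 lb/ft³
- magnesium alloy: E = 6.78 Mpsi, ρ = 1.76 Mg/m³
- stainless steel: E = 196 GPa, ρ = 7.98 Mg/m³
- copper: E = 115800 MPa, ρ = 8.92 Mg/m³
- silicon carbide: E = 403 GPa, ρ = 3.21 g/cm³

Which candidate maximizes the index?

silicon carbide

Putting every candidate on a common basis:
  polycarbonate: E = 2.261 GPa, ρ = 1210 kg/m³
  titanium alloy: E = 106.2 GPa, ρ = 4405 kg/m³
  magnesium alloy: E = 46.75 GPa, ρ = 1760 kg/m³
  stainless steel: E = 196.0 GPa, ρ = 7980 kg/m³
  copper: E = 115.8 GPa, ρ = 8920 kg/m³
  silicon carbide: E = 403.0 GPa, ρ = 3210 kg/m³
  silicon carbide: M = 126 MN·m/kg
  magnesium alloy: M = 26.6 MN·m/kg
  stainless steel: M = 24.6 MN·m/kg
  titanium alloy: M = 24.1 MN·m/kg
  copper: M = 13.0 MN·m/kg
  polycarbonate: M = 1.87 MN·m/kg
Silicon carbide has the largest M.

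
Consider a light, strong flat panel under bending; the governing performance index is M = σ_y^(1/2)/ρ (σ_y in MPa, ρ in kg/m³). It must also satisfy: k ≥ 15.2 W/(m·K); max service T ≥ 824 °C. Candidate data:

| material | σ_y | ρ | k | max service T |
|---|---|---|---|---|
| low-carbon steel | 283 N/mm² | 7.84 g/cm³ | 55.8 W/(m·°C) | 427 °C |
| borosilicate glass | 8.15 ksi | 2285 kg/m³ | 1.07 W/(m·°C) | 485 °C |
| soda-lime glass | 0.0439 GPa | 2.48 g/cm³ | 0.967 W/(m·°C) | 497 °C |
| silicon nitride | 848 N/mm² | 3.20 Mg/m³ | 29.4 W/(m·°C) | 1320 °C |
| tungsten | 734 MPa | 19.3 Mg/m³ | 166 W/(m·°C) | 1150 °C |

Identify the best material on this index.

silicon nitride

Screen on constraints: k ≥ 15.2 W/(m·K); max service T ≥ 824 °C. Survivors: silicon nitride, tungsten.
Convert each candidate to consistent units, then evaluate M:
  silicon nitride: σ_y = 848.0 MPa, ρ = 3200 kg/m³
  tungsten: σ_y = 734.0 MPa, ρ = 19300 kg/m³
  silicon nitride: M = 9.10×10⁻³
  tungsten: M = 1.40×10⁻³
Silicon nitride ranks first.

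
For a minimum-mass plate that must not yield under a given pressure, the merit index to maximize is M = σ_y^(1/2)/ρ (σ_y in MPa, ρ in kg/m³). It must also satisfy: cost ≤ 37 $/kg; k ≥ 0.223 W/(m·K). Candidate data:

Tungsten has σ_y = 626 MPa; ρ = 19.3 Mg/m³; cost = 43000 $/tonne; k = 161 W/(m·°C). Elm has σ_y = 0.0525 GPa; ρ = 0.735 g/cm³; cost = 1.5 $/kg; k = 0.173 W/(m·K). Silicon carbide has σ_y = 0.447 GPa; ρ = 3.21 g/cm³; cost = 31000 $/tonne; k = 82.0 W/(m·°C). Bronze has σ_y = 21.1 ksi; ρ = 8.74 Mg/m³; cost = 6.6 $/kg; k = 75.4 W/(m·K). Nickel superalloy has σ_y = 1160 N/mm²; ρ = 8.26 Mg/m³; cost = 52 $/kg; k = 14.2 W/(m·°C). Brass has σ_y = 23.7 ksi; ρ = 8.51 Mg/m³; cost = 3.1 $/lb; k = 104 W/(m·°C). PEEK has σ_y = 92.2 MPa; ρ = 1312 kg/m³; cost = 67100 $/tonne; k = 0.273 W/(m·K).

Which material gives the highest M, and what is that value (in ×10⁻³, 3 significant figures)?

Screen on constraints: cost ≤ 37 $/kg; k ≥ 0.223 W/(m·K). Survivors: silicon carbide, bronze, brass.
Convert each candidate to consistent units, then evaluate M:
  silicon carbide: σ_y = 447.0 MPa, ρ = 3210 kg/m³
  bronze: σ_y = 145.5 MPa, ρ = 8740 kg/m³
  brass: σ_y = 163.4 MPa, ρ = 8510 kg/m³
  silicon carbide: M = 6.59×10⁻³
  brass: M = 1.50×10⁻³
  bronze: M = 1.38×10⁻³
The maximum is for silicon carbide.

silicon carbide, M = 6.59×10⁻³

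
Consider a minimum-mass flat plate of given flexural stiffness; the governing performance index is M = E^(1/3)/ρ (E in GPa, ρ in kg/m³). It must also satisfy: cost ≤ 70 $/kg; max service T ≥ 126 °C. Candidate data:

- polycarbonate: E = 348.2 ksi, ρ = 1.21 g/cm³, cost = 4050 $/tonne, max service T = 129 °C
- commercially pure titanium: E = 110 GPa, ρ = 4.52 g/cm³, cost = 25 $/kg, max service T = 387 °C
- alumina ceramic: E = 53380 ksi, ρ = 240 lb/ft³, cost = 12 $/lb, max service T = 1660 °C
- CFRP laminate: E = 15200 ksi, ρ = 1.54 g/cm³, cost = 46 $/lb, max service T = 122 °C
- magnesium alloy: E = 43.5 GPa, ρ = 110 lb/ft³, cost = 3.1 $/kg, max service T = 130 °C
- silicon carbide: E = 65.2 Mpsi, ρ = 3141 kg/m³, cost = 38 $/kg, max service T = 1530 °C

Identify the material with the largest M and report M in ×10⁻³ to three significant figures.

Screen on constraints: cost ≤ 70 $/kg; max service T ≥ 126 °C. Survivors: polycarbonate, commercially pure titanium, alumina ceramic, magnesium alloy, silicon carbide.
After converting to SI:
  polycarbonate: E = 2.401 GPa, ρ = 1210 kg/m³
  commercially pure titanium: E = 110.0 GPa, ρ = 4520 kg/m³
  alumina ceramic: E = 368.0 GPa, ρ = 3844 kg/m³
  magnesium alloy: E = 43.50 GPa, ρ = 1762 kg/m³
  silicon carbide: E = 449.5 GPa, ρ = 3141 kg/m³
  silicon carbide: M = 2.44×10⁻³
  magnesium alloy: M = 2.00×10⁻³
  alumina ceramic: M = 1.86×10⁻³
  polycarbonate: M = 1.11×10⁻³
  commercially pure titanium: M = 1.06×10⁻³
The maximum is for silicon carbide.

silicon carbide, M = 2.44×10⁻³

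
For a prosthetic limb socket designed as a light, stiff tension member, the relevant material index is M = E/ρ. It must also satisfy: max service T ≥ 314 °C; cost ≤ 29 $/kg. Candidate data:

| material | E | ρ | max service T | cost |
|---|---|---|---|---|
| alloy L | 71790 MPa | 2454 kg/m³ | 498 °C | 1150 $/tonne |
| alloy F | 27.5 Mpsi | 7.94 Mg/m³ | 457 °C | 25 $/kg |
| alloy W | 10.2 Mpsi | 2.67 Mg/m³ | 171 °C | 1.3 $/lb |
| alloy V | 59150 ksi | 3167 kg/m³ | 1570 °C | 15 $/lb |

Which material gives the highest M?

Screen on constraints: max service T ≥ 314 °C; cost ≤ 29 $/kg. Survivors: alloy L, alloy F.
Putting every candidate on a common basis:
  alloy L: E = 71.79 GPa, ρ = 2454 kg/m³
  alloy F: E = 189.6 GPa, ρ = 7940 kg/m³
  alloy L: M = 29.3 MN·m/kg
  alloy F: M = 23.9 MN·m/kg
The maximum is for alloy L.

alloy L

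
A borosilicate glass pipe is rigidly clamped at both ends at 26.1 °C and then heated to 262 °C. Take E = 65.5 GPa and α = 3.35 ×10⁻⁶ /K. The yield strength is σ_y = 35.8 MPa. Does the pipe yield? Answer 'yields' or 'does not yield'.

ΔT = 235.9 K. Constrained thermal stress σ = E·α·ΔT = 65.50×10³ MPa × 3.35×10⁻⁶ × 235.9 = 51.8 MPa (compressive).
Compare to σ_y = 35.8 MPa: σ ≥ σ_y, so it yields.

yields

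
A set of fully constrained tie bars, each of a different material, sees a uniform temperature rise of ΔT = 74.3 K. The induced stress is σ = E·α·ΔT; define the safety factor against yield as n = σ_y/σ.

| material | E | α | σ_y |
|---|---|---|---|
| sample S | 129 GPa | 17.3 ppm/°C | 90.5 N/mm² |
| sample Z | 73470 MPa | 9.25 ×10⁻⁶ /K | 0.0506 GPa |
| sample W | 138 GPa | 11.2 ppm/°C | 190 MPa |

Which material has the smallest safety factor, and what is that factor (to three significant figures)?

In consistent units (E in GPa, α in ×10⁻⁶/K, σ_y in MPa):
  sample S: E = 129.0, α = 17.3, σ_y = 90.50 → σ = 166 MPa, n = 0.546
  sample Z: E = 73.47, α = 9.25, σ_y = 50.60 → σ = 50.5 MPa, n = 1.00
  sample W: E = 138.0, α = 11.2, σ_y = 190.0 → σ = 115 MPa, n = 1.65
The minimum is sample S at n = 0.546.

sample S, n = 0.546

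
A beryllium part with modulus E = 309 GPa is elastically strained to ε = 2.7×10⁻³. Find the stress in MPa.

834 MPa

σ = E·ε = 309000 MPa × 2.7×10⁻³ = 834 MPa.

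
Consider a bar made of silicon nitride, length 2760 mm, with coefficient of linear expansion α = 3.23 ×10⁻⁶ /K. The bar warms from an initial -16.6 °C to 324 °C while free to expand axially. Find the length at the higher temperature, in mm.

ΔT = 324 − (-16.6) = 340.6 K.
ΔL = α·L₀·ΔT = 3.23×10⁻⁶ × 2760 mm × 340.6 K = 3.04 mm.
L = L₀ + ΔL = 2760 + 3.04 = 2763.0 mm.

2763.0 mm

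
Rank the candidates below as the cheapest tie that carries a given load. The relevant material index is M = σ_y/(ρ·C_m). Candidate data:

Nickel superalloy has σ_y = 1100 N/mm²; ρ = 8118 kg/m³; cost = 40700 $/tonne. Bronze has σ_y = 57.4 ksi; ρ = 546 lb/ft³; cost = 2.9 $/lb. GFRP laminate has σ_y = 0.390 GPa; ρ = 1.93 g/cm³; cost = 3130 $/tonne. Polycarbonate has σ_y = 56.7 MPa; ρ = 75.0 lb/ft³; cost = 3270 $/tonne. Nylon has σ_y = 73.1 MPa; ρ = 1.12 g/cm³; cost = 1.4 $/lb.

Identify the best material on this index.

GFRP laminate

Convert each candidate to consistent units, then evaluate M:
  nickel superalloy: σ_y = 1100 MPa, ρ = 8118 kg/m³, cost = 40.70 $/kg
  bronze: σ_y = 395.8 MPa, ρ = 8746 kg/m³, cost = 6.393 $/kg
  GFRP laminate: σ_y = 390.0 MPa, ρ = 1930 kg/m³, cost = 3.130 $/kg
  polycarbonate: σ_y = 56.70 MPa, ρ = 1201 kg/m³, cost = 3.270 $/kg
  nylon: σ_y = 73.10 MPa, ρ = 1120 kg/m³, cost = 3.086 $/kg
  GFRP laminate: M = 64.6 kN·m per $
  nylon: M = 21.1 kN·m per $
  polycarbonate: M = 14.4 kN·m per $
  bronze: M = 7.08 kN·m per $
  nickel superalloy: M = 3.33 kN·m per $
GFRP laminate has the largest M.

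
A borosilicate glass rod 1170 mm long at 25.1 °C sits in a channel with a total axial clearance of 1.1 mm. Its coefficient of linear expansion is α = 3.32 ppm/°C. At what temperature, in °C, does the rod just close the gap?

α·L₀·ΔT = 1.1 mm ⇒ ΔT = 1.1 / (3.32×10⁻⁶ × 1170.0) = 283.2 K.
T = 25.1 + 283.2 = 308.3 °C.

308 °C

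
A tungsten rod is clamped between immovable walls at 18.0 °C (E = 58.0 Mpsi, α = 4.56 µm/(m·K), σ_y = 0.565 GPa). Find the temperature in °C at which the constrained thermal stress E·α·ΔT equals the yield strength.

E = 58.0 Mpsi = 399.9 GPa.
σ_y = 0.565 GPa = 565.0 MPa.
E·α·ΔT = 565.0 MPa ⇒ ΔT = 565.0 / (399.9×10³ × 4.56×10⁻⁶) = 309.8 K.
T = 18.0 + 309.8 = 327.8 °C.

328 °C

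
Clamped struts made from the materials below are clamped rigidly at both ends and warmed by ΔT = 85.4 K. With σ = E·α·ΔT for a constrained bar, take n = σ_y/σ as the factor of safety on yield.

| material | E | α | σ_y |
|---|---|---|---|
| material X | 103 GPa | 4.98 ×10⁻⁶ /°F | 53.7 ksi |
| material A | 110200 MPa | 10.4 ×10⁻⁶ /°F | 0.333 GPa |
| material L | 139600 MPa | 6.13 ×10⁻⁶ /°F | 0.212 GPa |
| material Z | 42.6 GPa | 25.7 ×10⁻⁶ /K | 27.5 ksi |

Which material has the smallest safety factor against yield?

With everything in SI (GPa, ×10⁻⁶/K, MPa):
  material X: E = 103.0, α = 8.96, σ_y = 370.2 → σ = 78.8 MPa, n = 4.70
  material A: E = 110.2, α = 18.7, σ_y = 333.0 → σ = 176 MPa, n = 1.89
  material L: E = 139.6, α = 11.0, σ_y = 212.0 → σ = 132 MPa, n = 1.61
  material Z: E = 42.60, α = 25.7, σ_y = 189.6 → σ = 93.5 MPa, n = 2.03
The minimum is material L at n = 1.61.

material L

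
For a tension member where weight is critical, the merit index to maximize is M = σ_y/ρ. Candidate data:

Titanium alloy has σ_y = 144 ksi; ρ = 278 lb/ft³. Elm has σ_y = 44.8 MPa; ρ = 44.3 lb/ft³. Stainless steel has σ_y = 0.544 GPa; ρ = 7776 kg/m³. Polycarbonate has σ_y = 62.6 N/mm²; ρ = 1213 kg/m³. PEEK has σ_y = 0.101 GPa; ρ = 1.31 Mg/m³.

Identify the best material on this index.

Normalizing units and computing the index:
  titanium alloy: σ_y = 992.8 MPa, ρ = 4453 kg/m³
  elm: σ_y = 44.80 MPa, ρ = 709.6 kg/m³
  stainless steel: σ_y = 544.0 MPa, ρ = 7776 kg/m³
  polycarbonate: σ_y = 62.60 MPa, ρ = 1213 kg/m³
  PEEK: σ_y = 101.0 MPa, ρ = 1310 kg/m³
  titanium alloy: M = 223 kN·m/kg
  PEEK: M = 77.1 kN·m/kg
  stainless steel: M = 70.0 kN·m/kg
  elm: M = 63.1 kN·m/kg
  polycarbonate: M = 51.6 kN·m/kg
Titanium alloy has the largest M.

titanium alloy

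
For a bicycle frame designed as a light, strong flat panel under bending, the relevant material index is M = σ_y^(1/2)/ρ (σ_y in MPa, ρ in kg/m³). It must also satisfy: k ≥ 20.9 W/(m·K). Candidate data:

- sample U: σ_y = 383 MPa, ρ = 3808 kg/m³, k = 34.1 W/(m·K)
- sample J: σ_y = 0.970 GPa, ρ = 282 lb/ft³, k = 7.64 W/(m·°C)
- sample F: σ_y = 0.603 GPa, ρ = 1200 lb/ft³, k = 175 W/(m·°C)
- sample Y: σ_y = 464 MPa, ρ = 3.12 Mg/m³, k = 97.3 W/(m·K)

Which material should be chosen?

sample Y

Screen on constraints: k ≥ 20.9 W/(m·K). Survivors: sample U, sample F, sample Y.
Putting every candidate on a common basis:
  sample U: σ_y = 383.0 MPa, ρ = 3808 kg/m³
  sample F: σ_y = 603.0 MPa, ρ = 19220 kg/m³
  sample Y: σ_y = 464.0 MPa, ρ = 3120 kg/m³
  sample Y: M = 6.90×10⁻³
  sample U: M = 5.14×10⁻³
  sample F: M = 1.28×10⁻³
Sample Y has the largest M.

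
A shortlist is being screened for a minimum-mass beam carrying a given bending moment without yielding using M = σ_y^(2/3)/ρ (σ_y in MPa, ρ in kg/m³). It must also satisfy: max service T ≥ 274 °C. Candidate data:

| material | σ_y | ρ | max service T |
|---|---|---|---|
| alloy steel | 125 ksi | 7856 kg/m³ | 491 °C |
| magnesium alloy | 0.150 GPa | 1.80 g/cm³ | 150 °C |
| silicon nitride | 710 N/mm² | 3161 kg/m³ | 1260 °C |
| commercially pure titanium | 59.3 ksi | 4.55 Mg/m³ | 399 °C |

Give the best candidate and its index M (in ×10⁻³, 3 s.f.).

Screen on constraints: max service T ≥ 274 °C. Survivors: alloy steel, silicon nitride, commercially pure titanium.
After converting to SI:
  alloy steel: σ_y = 861.8 MPa, ρ = 7856 kg/m³
  silicon nitride: σ_y = 710.0 MPa, ρ = 3161 kg/m³
  commercially pure titanium: σ_y = 408.9 MPa, ρ = 4550 kg/m³
  silicon nitride: M = 25.2×10⁻³
  commercially pure titanium: M = 12.1×10⁻³
  alloy steel: M = 11.5×10⁻³
Silicon nitride has the largest M.

silicon nitride, M = 25.2×10⁻³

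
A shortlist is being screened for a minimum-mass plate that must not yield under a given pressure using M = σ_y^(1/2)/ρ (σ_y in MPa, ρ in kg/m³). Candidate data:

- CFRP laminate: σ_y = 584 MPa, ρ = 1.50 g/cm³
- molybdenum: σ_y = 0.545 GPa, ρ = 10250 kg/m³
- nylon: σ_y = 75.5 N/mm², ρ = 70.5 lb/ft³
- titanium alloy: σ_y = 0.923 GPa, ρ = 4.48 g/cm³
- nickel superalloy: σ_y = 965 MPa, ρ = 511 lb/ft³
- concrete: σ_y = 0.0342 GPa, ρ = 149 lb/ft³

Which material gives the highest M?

CFRP laminate

Convert each candidate to consistent units, then evaluate M:
  CFRP laminate: σ_y = 584.0 MPa, ρ = 1500 kg/m³
  molybdenum: σ_y = 545.0 MPa, ρ = 10250 kg/m³
  nylon: σ_y = 75.50 MPa, ρ = 1129 kg/m³
  titanium alloy: σ_y = 923.0 MPa, ρ = 4480 kg/m³
  nickel superalloy: σ_y = 965.0 MPa, ρ = 8185 kg/m³
  concrete: σ_y = 34.20 MPa, ρ = 2387 kg/m³
  CFRP laminate: M = 16.1×10⁻³
  nylon: M = 7.69×10⁻³
  titanium alloy: M = 6.78×10⁻³
  nickel superalloy: M = 3.80×10⁻³
  concrete: M = 2.45×10⁻³
  molybdenum: M = 2.28×10⁻³
The maximum is for CFRP laminate.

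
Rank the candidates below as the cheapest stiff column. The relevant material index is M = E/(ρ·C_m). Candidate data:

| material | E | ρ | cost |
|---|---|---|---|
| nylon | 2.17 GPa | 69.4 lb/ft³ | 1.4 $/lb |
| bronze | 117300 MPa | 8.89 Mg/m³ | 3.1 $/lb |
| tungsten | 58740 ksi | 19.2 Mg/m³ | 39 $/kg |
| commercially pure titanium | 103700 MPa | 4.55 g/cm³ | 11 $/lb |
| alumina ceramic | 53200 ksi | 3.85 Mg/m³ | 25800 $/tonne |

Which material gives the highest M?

alumina ceramic

Putting every candidate on a common basis:
  nylon: E = 2.170 GPa, ρ = 1112 kg/m³, cost = 3.086 $/kg
  bronze: E = 117.3 GPa, ρ = 8890 kg/m³, cost = 6.834 $/kg
  tungsten: E = 405.0 GPa, ρ = 19200 kg/m³, cost = 39.00 $/kg
  commercially pure titanium: E = 103.7 GPa, ρ = 4550 kg/m³, cost = 24.25 $/kg
  alumina ceramic: E = 366.8 GPa, ρ = 3850 kg/m³, cost = 25.80 $/kg
  alumina ceramic: M = 3.69 MN·m per $
  bronze: M = 1.93 MN·m per $
  commercially pure titanium: M = 0.940 MN·m per $
  nylon: M = 0.632 MN·m per $
  tungsten: M = 0.541 MN·m per $
Alumina ceramic has the largest M.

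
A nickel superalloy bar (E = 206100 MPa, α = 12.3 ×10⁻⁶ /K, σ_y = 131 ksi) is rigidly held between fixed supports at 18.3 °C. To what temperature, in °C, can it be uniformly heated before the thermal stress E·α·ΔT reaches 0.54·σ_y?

211 °C

E = 206100 MPa = 206.1 GPa.
σ_y = 131 ksi = 903.2 MPa.
E·α·ΔT = 487.7 MPa ⇒ ΔT = 487.7 / (206.1×10³ × 12.3×10⁻⁶) = 192.4 K.
T = 18.3 + 192.4 = 210.7 °C.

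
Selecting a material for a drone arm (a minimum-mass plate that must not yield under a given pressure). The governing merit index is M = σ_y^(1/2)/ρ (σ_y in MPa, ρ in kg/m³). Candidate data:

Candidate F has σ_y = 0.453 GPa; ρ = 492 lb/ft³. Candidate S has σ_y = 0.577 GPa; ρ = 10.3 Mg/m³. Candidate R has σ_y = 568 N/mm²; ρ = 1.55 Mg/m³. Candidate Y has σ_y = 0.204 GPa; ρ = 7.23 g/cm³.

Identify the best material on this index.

After converting to SI:
  candidate F: σ_y = 453.0 MPa, ρ = 7881 kg/m³
  candidate S: σ_y = 577.0 MPa, ρ = 10300 kg/m³
  candidate R: σ_y = 568.0 MPa, ρ = 1550 kg/m³
  candidate Y: σ_y = 204.0 MPa, ρ = 7230 kg/m³
  candidate R: M = 15.4×10⁻³
  candidate F: M = 2.70×10⁻³
  candidate S: M = 2.33×10⁻³
  candidate Y: M = 1.98×10⁻³
Candidate R has the largest M.

candidate R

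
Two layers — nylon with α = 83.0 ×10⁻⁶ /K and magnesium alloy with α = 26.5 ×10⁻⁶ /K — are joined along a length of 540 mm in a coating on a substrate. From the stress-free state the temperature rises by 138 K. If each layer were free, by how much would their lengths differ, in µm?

4210 µm

Δα = |83.0 − 26.5|×10⁻⁶/K = 56.5×10⁻⁶/K.
ΔL_mismatch = Δα·L·ΔT = 56.5×10⁻⁶ × 540.0 mm × 138.0 K = 4210 µm.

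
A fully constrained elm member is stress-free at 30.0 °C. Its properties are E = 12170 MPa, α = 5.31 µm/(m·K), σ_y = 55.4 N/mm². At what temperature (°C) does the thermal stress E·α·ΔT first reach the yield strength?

E = 12170 MPa = 12.17 GPa.
σ_y = 55.4 N/mm² = 55.40 MPa.
E·α·ΔT = 55.40 MPa ⇒ ΔT = 55.40 / (12.17×10³ × 5.31×10⁻⁶) = 857.3 K.
T = 30.0 + 857.3 = 887.3 °C.

887 °C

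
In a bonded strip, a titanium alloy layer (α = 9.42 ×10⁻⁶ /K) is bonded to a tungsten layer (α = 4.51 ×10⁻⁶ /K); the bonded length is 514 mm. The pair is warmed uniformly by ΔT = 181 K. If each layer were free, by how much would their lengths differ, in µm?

Δα = |9.42 − 4.51|×10⁻⁶/K = 4.91×10⁻⁶/K.
ΔL_mismatch = Δα·L·ΔT = 4.91×10⁻⁶ × 514.0 mm × 181.0 K = 457 µm.

457 µm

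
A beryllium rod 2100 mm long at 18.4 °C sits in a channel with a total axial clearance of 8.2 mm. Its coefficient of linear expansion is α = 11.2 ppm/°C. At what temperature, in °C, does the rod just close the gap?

α·L₀·ΔT = 8.2 mm ⇒ ΔT = 8.2 / (11.2×10⁻⁶ × 2100.0) = 348.6 K.
T = 18.4 + 348.6 = 367.0 °C.

367 °C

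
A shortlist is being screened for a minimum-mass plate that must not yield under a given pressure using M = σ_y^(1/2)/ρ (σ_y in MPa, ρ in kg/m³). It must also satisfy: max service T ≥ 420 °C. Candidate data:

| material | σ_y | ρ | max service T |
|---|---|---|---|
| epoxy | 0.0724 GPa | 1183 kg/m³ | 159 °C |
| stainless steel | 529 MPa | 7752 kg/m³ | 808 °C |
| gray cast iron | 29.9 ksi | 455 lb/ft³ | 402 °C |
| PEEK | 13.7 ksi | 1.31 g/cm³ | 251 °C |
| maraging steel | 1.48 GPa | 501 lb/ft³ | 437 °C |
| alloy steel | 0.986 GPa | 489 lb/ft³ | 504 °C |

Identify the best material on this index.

Screen on constraints: max service T ≥ 420 °C. Survivors: stainless steel, maraging steel, alloy steel.
Convert each candidate to consistent units, then evaluate M:
  stainless steel: σ_y = 529.0 MPa, ρ = 7752 kg/m³
  maraging steel: σ_y = 1480 MPa, ρ = 8025 kg/m³
  alloy steel: σ_y = 986.0 MPa, ρ = 7833 kg/m³
  maraging steel: M = 4.79×10⁻³
  alloy steel: M = 4.01×10⁻³
  stainless steel: M = 2.97×10⁻³
The maximum is for maraging steel.

maraging steel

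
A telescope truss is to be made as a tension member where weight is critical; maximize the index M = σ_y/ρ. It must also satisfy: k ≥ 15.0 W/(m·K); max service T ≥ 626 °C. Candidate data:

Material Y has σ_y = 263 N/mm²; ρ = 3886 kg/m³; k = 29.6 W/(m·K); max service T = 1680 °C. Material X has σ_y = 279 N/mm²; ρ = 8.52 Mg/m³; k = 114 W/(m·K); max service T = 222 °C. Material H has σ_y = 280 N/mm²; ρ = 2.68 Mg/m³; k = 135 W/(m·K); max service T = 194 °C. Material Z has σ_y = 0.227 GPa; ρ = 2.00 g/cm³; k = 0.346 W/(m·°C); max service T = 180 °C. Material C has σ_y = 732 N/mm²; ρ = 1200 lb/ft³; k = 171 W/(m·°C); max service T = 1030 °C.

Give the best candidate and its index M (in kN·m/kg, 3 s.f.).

material Y, M = 67.7 kN·m/kg

Screen on constraints: k ≥ 15.0 W/(m·K); max service T ≥ 626 °C. Survivors: material Y, material C.
After converting to SI:
  material Y: σ_y = 263.0 MPa, ρ = 3886 kg/m³
  material C: σ_y = 732.0 MPa, ρ = 19220 kg/m³
  material Y: M = 67.7 kN·m/kg
  material C: M = 38.1 kN·m/kg
Material Y has the largest M.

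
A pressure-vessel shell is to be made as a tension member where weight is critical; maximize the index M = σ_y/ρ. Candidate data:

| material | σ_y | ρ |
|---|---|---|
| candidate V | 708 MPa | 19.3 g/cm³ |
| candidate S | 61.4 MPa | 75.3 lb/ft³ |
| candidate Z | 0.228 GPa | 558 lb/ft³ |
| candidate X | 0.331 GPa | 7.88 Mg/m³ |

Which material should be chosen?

candidate S

Putting every candidate on a common basis:
  candidate V: σ_y = 708.0 MPa, ρ = 19300 kg/m³
  candidate S: σ_y = 61.40 MPa, ρ = 1206 kg/m³
  candidate Z: σ_y = 228.0 MPa, ρ = 8938 kg/m³
  candidate X: σ_y = 331.0 MPa, ρ = 7880 kg/m³
  candidate S: M = 50.9 kN·m/kg
  candidate X: M = 42.0 kN·m/kg
  candidate V: M = 36.7 kN·m/kg
  candidate Z: M = 25.5 kN·m/kg
Candidate S ranks first.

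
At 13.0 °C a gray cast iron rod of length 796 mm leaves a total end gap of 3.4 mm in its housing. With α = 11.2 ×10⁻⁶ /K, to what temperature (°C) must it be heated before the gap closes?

394 °C

α·L₀·ΔT = 3.4 mm ⇒ ΔT = 3.4 / (11.2×10⁻⁶ × 796.0) = 381.4 K.
T = 13.0 + 381.4 = 394.4 °C.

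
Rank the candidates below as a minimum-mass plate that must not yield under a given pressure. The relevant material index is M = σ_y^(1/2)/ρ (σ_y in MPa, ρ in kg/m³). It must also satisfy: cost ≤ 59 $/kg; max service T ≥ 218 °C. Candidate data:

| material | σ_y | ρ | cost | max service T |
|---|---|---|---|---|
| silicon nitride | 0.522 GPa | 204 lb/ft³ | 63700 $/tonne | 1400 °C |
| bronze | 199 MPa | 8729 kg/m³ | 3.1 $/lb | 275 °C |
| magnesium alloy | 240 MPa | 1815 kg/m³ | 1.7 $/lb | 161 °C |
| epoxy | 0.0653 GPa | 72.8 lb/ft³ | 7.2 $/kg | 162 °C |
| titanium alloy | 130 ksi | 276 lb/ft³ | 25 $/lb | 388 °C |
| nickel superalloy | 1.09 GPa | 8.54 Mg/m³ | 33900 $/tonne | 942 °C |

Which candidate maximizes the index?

Screen on constraints: cost ≤ 59 $/kg; max service T ≥ 218 °C. Survivors: bronze, titanium alloy, nickel superalloy.
After converting to SI:
  bronze: σ_y = 199.0 MPa, ρ = 8729 kg/m³
  titanium alloy: σ_y = 896.3 MPa, ρ = 4421 kg/m³
  nickel superalloy: σ_y = 1090 MPa, ρ = 8540 kg/m³
  titanium alloy: M = 6.77×10⁻³
  nickel superalloy: M = 3.87×10⁻³
  bronze: M = 1.62×10⁻³
Highest index: titanium alloy.

titanium alloy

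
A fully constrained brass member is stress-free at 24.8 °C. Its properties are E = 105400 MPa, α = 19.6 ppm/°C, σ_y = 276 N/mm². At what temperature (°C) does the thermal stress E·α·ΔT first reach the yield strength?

E = 105400 MPa = 105.4 GPa.
σ_y = 276 N/mm² = 276.0 MPa.
E·α·ΔT = 276.0 MPa ⇒ ΔT = 276.0 / (105.4×10³ × 19.6×10⁻⁶) = 133.6 K.
T = 24.8 + 133.6 = 158.4 °C.

158 °C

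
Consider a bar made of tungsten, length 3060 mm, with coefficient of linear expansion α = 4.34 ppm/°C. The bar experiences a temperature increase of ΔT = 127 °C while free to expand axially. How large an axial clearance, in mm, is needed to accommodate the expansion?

1.69 mm

ΔL = α·L₀·ΔT = 4.34×10⁻⁶ × 3060 mm × 127.0 K = 1.69 mm.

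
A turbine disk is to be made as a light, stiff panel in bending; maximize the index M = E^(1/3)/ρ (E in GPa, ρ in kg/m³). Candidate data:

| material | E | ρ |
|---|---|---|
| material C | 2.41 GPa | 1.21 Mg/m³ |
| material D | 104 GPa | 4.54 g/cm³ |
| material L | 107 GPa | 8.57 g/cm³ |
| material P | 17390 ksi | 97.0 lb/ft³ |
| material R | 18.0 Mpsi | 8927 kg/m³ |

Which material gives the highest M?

After converting to SI:
  material C: E = 2.410 GPa, ρ = 1210 kg/m³
  material D: E = 104.0 GPa, ρ = 4540 kg/m³
  material L: E = 107.0 GPa, ρ = 8570 kg/m³
  material P: E = 119.9 GPa, ρ = 1554 kg/m³
  material R: E = 124.1 GPa, ρ = 8927 kg/m³
  material P: M = 3.17×10⁻³
  material C: M = 1.11×10⁻³
  material D: M = 1.04×10⁻³
  material R: M = 0.559×10⁻³
  material L: M = 0.554×10⁻³
Highest index: material P.

material P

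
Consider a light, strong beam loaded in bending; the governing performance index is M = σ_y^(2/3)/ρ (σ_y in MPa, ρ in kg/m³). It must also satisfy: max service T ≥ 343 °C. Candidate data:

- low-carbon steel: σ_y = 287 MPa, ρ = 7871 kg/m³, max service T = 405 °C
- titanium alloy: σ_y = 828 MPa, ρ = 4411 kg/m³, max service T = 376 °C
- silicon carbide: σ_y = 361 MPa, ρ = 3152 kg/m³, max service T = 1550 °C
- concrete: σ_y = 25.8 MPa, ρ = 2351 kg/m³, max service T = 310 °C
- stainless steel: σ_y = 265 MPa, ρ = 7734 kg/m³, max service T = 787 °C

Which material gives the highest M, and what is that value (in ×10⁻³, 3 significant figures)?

titanium alloy, M = 20.0×10⁻³

Screen on constraints: max service T ≥ 343 °C. Survivors: low-carbon steel, titanium alloy, silicon carbide, stainless steel.
Per-candidate index values:
  titanium alloy: M = 20.0×10⁻³
  silicon carbide: M = 16.1×10⁻³
  low-carbon steel: M = 5.53×10⁻³
  stainless steel: M = 5.33×10⁻³
Titanium alloy ranks first.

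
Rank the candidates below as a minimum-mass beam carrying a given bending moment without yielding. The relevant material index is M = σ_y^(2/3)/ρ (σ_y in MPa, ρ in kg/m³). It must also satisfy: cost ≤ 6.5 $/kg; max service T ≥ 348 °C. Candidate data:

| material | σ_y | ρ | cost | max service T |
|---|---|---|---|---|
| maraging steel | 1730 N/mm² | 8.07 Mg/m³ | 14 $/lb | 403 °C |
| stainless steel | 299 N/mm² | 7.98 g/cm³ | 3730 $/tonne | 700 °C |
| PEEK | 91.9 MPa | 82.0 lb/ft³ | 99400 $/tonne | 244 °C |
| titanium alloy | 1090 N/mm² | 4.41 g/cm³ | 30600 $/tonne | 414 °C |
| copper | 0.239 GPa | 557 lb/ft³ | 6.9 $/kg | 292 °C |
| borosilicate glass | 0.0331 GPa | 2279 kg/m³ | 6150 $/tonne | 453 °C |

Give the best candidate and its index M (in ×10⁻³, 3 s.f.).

Screen on constraints: cost ≤ 6.5 $/kg; max service T ≥ 348 °C. Survivors: stainless steel, borosilicate glass.
After converting to SI:
  stainless steel: σ_y = 299.0 MPa, ρ = 7980 kg/m³
  borosilicate glass: σ_y = 33.10 MPa, ρ = 2279 kg/m³
  stainless steel: M = 5.60×10⁻³
  borosilicate glass: M = 4.52×10⁻³
Stainless steel has the largest M.

stainless steel, M = 5.60×10⁻³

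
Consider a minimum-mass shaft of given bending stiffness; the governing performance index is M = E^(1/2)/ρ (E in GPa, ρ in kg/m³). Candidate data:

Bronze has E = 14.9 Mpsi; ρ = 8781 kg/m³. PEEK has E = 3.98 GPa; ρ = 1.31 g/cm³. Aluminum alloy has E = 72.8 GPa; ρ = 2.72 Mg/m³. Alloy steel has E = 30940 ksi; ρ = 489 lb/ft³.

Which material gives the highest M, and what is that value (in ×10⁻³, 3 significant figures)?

In SI units:
  bronze: E = 102.7 GPa, ρ = 8781 kg/m³
  PEEK: E = 3.980 GPa, ρ = 1310 kg/m³
  aluminum alloy: E = 72.80 GPa, ρ = 2720 kg/m³
  alloy steel: E = 213.3 GPa, ρ = 7833 kg/m³
  aluminum alloy: M = 3.14×10⁻³
  alloy steel: M = 1.86×10⁻³
  PEEK: M = 1.52×10⁻³
  bronze: M = 1.15×10⁻³
Aluminum alloy has the largest M.

aluminum alloy, M = 3.14×10⁻³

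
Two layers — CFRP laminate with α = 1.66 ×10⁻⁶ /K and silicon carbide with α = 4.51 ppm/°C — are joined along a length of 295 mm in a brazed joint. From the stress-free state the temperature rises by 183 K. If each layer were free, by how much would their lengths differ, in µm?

154 µm

Δα = |1.66 − 4.51|×10⁻⁶/K = 2.85×10⁻⁶/K.
ΔL_mismatch = Δα·L·ΔT = 2.85×10⁻⁶ × 295.0 mm × 183.0 K = 154 µm.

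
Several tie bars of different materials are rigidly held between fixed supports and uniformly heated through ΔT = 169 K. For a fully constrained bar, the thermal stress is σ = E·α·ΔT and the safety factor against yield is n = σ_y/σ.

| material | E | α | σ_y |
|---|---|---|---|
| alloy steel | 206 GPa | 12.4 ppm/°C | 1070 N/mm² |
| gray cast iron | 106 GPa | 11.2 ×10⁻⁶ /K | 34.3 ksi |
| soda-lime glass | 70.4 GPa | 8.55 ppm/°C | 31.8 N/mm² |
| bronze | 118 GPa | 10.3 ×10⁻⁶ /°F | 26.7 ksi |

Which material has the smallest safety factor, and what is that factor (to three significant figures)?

In consistent units (E in GPa, α in ×10⁻⁶/K, σ_y in MPa):
  alloy steel: E = 206.0, α = 12.4, σ_y = 1070 → σ = 432 MPa, n = 2.48
  gray cast iron: E = 106.0, α = 11.2, σ_y = 236.5 → σ = 201 MPa, n = 1.18
  soda-lime glass: E = 70.40, α = 8.55, σ_y = 31.80 → σ = 102 MPa, n = 0.313
  bronze: E = 118.0, α = 18.5, σ_y = 184.1 → σ = 370 MPa, n = 0.498
The minimum is soda-lime glass at n = 0.313.

soda-lime glass, n = 0.313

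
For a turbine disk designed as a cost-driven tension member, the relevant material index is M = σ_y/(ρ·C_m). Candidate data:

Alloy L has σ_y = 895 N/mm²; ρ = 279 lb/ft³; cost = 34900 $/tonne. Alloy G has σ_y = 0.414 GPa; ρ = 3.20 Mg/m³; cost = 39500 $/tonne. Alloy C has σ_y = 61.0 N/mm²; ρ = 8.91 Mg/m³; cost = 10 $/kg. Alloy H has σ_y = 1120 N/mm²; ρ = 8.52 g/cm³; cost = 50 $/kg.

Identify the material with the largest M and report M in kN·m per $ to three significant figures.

After converting to SI:
  alloy L: σ_y = 895.0 MPa, ρ = 4469 kg/m³, cost = 34.90 $/kg
  alloy G: σ_y = 414.0 MPa, ρ = 3200 kg/m³, cost = 39.50 $/kg
  alloy C: σ_y = 61.00 MPa, ρ = 8910 kg/m³, cost = 10.00 $/kg
  alloy H: σ_y = 1120 MPa, ρ = 8520 kg/m³, cost = 50.00 $/kg
  alloy L: M = 5.74 kN·m per $
  alloy G: M = 3.28 kN·m per $
  alloy H: M = 2.63 kN·m per $
  alloy C: M = 0.685 kN·m per $
Highest index: alloy L.

alloy L, M = 5.74 kN·m per $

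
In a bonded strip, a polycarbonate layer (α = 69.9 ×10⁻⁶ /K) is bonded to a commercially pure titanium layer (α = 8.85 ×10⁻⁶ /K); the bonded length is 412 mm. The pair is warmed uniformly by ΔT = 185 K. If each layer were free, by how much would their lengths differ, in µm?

4650 µm

Δα = |69.9 − 8.85|×10⁻⁶/K = 61.1×10⁻⁶/K.
ΔL_mismatch = Δα·L·ΔT = 61.1×10⁻⁶ × 412.0 mm × 185.0 K = 4650 µm.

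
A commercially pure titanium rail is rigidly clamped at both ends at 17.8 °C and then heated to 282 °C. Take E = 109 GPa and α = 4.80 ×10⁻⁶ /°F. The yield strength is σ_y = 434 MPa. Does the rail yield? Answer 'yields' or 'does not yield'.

α = 4.80×10⁻⁶/°F × 9/5 = 8.64×10⁻⁶/K.
ΔT = 264.2 K. Constrained thermal stress σ = E·α·ΔT = 109.0×10³ MPa × 8.64×10⁻⁶ × 264.2 = 249 MPa (compressive).
Compare to σ_y = 434 MPa: σ < σ_y, so it does not yield.

does not yield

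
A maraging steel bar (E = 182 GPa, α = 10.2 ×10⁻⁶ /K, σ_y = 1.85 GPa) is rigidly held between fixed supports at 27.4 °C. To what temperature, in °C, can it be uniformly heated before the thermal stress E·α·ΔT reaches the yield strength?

σ_y = 1.85 GPa = 1850 MPa.
E·α·ΔT = 1850 MPa ⇒ ΔT = 1850 / (182.0×10³ × 10.2×10⁻⁶) = 996.6 K.
T = 27.4 + 996.6 = 1024 °C.

1020 °C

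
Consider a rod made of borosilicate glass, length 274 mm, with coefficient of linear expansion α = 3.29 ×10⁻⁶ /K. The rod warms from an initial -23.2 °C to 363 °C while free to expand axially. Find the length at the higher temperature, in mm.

274.35 mm

ΔT = 363 − (-23.2) = 386.2 K.
ΔL = α·L₀·ΔT = 3.29×10⁻⁶ × 274 mm × 386.2 K = 0.348 mm.
L = L₀ + ΔL = 274 + 0.348 = 274.35 mm.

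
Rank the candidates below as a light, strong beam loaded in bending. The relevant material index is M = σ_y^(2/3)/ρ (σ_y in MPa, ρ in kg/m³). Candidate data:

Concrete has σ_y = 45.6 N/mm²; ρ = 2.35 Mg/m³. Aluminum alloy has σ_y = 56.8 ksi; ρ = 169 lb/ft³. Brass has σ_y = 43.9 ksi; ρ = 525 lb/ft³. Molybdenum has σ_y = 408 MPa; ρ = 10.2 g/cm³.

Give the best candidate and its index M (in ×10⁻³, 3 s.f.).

aluminum alloy, M = 19.8×10⁻³

In SI units:
  concrete: σ_y = 45.60 MPa, ρ = 2350 kg/m³
  aluminum alloy: σ_y = 391.6 MPa, ρ = 2707 kg/m³
  brass: σ_y = 302.7 MPa, ρ = 8410 kg/m³
  molybdenum: σ_y = 408.0 MPa, ρ = 10200 kg/m³
  aluminum alloy: M = 19.8×10⁻³
  concrete: M = 5.43×10⁻³
  molybdenum: M = 5.39×10⁻³
  brass: M = 5.36×10⁻³
Aluminum alloy has the largest M.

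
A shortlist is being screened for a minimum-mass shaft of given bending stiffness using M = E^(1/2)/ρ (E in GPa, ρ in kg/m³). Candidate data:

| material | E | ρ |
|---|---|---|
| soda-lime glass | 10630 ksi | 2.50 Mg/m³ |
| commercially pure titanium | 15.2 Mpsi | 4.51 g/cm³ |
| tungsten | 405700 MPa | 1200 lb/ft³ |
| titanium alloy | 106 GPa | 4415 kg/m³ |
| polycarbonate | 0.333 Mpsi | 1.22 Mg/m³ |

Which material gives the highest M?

Normalizing units and computing the index:
  soda-lime glass: E = 73.29 GPa, ρ = 2500 kg/m³
  commercially pure titanium: E = 104.8 GPa, ρ = 4510 kg/m³
  tungsten: E = 405.7 GPa, ρ = 19220 kg/m³
  titanium alloy: E = 106.0 GPa, ρ = 4415 kg/m³
  polycarbonate: E = 2.296 GPa, ρ = 1220 kg/m³
  soda-lime glass: M = 3.42×10⁻³
  titanium alloy: M = 2.33×10⁻³
  commercially pure titanium: M = 2.27×10⁻³
  polycarbonate: M = 1.24×10⁻³
  tungsten: M = 1.05×10⁻³
Highest index: soda-lime glass.

soda-lime glass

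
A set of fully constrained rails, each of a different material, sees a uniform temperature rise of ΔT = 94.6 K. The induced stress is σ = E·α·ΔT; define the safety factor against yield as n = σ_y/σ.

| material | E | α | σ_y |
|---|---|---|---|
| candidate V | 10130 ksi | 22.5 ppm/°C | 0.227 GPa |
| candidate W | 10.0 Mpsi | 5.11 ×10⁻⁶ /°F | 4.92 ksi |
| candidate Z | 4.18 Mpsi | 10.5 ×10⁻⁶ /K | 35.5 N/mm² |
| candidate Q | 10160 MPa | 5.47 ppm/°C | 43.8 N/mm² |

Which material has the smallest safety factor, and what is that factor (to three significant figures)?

With everything in SI (GPa, ×10⁻⁶/K, MPa):
  candidate V: E = 69.84, α = 22.5, σ_y = 227.0 → σ = 149 MPa, n = 1.53
  candidate W: E = 68.95, α = 9.20, σ_y = 33.92 → σ = 60.0 MPa, n = 0.565
  candidate Z: E = 28.82, α = 10.5, σ_y = 35.50 → σ = 28.6 MPa, n = 1.24
  candidate Q: E = 10.16, α = 5.47, σ_y = 43.80 → σ = 5.26 MPa, n = 8.33
Smallest n: candidate W with n = 0.565.

candidate W, n = 0.565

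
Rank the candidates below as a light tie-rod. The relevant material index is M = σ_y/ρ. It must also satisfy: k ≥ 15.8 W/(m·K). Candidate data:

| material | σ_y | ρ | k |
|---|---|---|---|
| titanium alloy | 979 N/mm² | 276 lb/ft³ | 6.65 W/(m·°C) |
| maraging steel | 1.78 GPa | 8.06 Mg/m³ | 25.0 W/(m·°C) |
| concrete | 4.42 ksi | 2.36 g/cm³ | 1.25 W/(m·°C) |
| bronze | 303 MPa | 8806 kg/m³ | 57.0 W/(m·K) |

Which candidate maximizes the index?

Screen on constraints: k ≥ 15.8 W/(m·K). Survivors: maraging steel, bronze.
Normalizing units and computing the index:
  maraging steel: σ_y = 1780 MPa, ρ = 8060 kg/m³
  bronze: σ_y = 303.0 MPa, ρ = 8806 kg/m³
  maraging steel: M = 221 kN·m/kg
  bronze: M = 34.4 kN·m/kg
Maraging steel ranks first.

maraging steel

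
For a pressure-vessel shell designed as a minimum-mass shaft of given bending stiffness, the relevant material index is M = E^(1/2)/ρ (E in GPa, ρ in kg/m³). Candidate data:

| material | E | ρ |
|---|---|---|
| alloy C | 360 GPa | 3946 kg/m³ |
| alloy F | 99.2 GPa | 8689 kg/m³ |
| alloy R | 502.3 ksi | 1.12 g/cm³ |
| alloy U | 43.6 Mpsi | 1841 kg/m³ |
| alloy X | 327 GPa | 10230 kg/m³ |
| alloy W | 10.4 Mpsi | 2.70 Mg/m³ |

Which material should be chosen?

After converting to SI:
  alloy C: E = 360.0 GPa, ρ = 3946 kg/m³
  alloy F: E = 99.20 GPa, ρ = 8689 kg/m³
  alloy R: E = 3.463 GPa, ρ = 1120 kg/m³
  alloy U: E = 300.6 GPa, ρ = 1841 kg/m³
  alloy X: E = 327.0 GPa, ρ = 10230 kg/m³
  alloy W: E = 71.71 GPa, ρ = 2700 kg/m³
  alloy U: M = 9.42×10⁻³
  alloy C: M = 4.81×10⁻³
  alloy W: M = 3.14×10⁻³
  alloy X: M = 1.77×10⁻³
  alloy R: M = 1.66×10⁻³
  alloy F: M = 1.15×10⁻³
The maximum is for alloy U.

alloy U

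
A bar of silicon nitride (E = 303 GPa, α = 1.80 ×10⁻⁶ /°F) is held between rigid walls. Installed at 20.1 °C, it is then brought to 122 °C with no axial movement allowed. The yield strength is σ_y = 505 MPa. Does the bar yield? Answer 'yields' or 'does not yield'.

α = 1.80×10⁻⁶/°F × 9/5 = 3.24×10⁻⁶/K.
ΔT = 101.9 K. Constrained thermal stress σ = E·α·ΔT = 303.0×10³ MPa × 3.24×10⁻⁶ × 101.9 = 100 MPa (compressive).
Compare to σ_y = 505 MPa: σ < σ_y, so it does not yield.

does not yield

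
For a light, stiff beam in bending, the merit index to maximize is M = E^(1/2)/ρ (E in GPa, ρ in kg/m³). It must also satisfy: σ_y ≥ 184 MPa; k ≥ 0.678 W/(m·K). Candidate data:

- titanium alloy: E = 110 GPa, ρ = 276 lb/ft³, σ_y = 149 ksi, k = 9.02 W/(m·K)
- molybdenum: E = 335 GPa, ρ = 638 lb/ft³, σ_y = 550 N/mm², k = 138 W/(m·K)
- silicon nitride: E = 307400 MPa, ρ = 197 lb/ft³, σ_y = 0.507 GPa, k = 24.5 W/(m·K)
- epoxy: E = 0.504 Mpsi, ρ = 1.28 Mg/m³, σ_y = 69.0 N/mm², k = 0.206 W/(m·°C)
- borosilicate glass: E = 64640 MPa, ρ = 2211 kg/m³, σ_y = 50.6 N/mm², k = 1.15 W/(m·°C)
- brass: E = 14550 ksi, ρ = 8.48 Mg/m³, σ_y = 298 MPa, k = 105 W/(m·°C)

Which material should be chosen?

Screen on constraints: σ_y ≥ 184 MPa; k ≥ 0.678 W/(m·K). Survivors: titanium alloy, molybdenum, silicon nitride, brass.
Normalizing units and computing the index:
  titanium alloy: E = 110.0 GPa, ρ = 4421 kg/m³
  molybdenum: E = 335.0 GPa, ρ = 10220 kg/m³
  silicon nitride: E = 307.4 GPa, ρ = 3156 kg/m³
  brass: E = 100.3 GPa, ρ = 8480 kg/m³
  silicon nitride: M = 5.56×10⁻³
  titanium alloy: M = 2.37×10⁻³
  molybdenum: M = 1.79×10⁻³
  brass: M = 1.18×10⁻³
The maximum is for silicon nitride.

silicon nitride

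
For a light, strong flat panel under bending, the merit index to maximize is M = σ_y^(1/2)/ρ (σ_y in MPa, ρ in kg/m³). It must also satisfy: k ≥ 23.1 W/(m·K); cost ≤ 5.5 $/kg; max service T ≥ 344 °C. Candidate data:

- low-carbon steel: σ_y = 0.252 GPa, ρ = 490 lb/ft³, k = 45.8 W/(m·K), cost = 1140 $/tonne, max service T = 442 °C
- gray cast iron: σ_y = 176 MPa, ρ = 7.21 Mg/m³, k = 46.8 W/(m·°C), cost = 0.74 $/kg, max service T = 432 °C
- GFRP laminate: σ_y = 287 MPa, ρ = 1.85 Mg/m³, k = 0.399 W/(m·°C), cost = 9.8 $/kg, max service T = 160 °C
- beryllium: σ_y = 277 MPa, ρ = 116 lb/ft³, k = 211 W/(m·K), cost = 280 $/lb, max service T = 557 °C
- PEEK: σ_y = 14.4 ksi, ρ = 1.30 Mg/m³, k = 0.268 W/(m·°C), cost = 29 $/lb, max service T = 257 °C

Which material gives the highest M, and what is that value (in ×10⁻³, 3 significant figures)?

Screen on constraints: k ≥ 23.1 W/(m·K); cost ≤ 5.5 $/kg; max service T ≥ 344 °C. Survivors: low-carbon steel, gray cast iron.
Convert each candidate to consistent units, then evaluate M:
  low-carbon steel: σ_y = 252.0 MPa, ρ = 7849 kg/m³
  gray cast iron: σ_y = 176.0 MPa, ρ = 7210 kg/m³
  low-carbon steel: M = 2.02×10⁻³
  gray cast iron: M = 1.84×10⁻³
Low-carbon steel has the largest M.

low-carbon steel, M = 2.02×10⁻³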